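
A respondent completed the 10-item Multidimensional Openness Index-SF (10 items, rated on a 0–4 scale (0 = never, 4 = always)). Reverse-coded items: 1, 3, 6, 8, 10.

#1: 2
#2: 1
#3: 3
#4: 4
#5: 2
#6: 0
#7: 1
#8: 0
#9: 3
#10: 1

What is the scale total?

25

Apply reverse scoring (on a 0–4 scale, reversed = 4 − raw):
  item 1: 4 − 2 = 2
  item 3: 4 − 3 = 1
  item 6: 4 − 0 = 4
  item 8: 4 − 0 = 4
  item 10: 4 − 1 = 3
Scored responses: 2, 1, 1, 4, 2, 4, 1, 4, 3, 3
Total = 2 + 1 + 1 + 4 + 2 + 4 + 1 + 4 + 3 + 3 = 25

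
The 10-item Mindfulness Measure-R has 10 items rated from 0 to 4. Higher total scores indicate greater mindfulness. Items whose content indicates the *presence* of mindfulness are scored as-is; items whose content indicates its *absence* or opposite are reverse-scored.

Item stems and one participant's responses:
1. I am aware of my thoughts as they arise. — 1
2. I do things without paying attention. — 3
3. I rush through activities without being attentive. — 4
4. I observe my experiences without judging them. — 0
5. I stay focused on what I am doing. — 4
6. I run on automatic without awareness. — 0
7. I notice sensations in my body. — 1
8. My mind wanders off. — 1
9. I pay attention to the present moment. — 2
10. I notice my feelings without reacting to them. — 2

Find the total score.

18

Items 2, 3, 6, 8 describe the absence/opposite of mindfulness → reverse-score.
reverse-coded value = 4 − response.
  item 1: 1
  item 2: 4 − 3 = 1
  item 3: 4 − 4 = 0
  item 4: 0
  item 5: 4
  item 6: 4 − 0 = 4
  item 7: 1
  item 8: 4 − 1 = 3
  item 9: 2
  item 10: 2
Total = 1 + 1 + 0 + 0 + 4 + 4 + 1 + 3 + 2 + 2 = 18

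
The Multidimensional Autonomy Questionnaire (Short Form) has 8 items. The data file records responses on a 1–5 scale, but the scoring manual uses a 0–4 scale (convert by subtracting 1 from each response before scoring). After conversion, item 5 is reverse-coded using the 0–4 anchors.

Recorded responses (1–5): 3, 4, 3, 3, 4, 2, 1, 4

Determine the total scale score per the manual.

14

Convert to 0–4: 2, 3, 2, 2, 3, 1, 0, 3
Reverse-coded (reverse-coded value = 4 − response):
  item 5: 4 − 3 = 1
Scored: 2, 3, 2, 2, 1, 1, 0, 3
Total = 14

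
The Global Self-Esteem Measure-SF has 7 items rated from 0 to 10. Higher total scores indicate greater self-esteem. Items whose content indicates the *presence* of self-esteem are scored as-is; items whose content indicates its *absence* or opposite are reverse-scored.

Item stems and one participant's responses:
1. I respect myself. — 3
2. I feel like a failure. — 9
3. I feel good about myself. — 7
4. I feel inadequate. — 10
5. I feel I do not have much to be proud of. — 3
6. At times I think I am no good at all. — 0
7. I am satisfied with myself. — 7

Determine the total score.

Items 2, 4, 5, 6 describe the absence/opposite of self-esteem → reverse-score.
reverse-coded value = 10 − response.
  item 1: 3
  item 2: 10 − 9 = 1
  item 3: 7
  item 4: 10 − 10 = 0
  item 5: 10 − 3 = 7
  item 6: 10 − 0 = 10
  item 7: 7
Total = 3 + 1 + 7 + 0 + 7 + 10 + 7 = 35

35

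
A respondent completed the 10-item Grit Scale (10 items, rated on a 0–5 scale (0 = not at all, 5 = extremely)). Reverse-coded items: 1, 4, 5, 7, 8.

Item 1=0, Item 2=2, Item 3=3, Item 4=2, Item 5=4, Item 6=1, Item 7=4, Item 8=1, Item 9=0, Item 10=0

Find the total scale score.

20

Reverse-coded items (reverse-coded value = 5 − response):
  item 1: 5 − 0 = 5
  item 4: 5 − 2 = 3
  item 5: 5 − 4 = 1
  item 7: 5 − 4 = 1
  item 8: 5 − 1 = 4
Scored items: 5, 2, 3, 3, 1, 1, 1, 4, 0, 0
Total = 5 + 2 + 3 + 3 + 1 + 1 + 1 + 4 + 0 + 0 = 20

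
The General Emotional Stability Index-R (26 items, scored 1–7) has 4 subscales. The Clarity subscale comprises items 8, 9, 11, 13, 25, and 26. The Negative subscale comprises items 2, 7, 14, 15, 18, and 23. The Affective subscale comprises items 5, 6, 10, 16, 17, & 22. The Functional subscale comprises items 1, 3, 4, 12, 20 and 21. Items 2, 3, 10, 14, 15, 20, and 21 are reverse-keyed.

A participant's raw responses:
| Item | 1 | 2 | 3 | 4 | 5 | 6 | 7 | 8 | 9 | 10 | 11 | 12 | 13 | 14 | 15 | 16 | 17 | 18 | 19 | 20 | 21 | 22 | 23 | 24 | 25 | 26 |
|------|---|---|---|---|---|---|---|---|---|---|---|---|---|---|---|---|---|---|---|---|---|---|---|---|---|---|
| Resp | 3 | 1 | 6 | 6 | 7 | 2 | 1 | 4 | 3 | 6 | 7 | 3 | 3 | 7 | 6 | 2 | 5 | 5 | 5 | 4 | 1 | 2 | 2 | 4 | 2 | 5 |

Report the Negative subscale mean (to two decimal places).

Negative items: 2, 7, 14, 15, 18, 23.
Of these, items 2, 14 and 15 are reverse-keyed; reverse-coded value = 8 − response.
  item 2: 8 − 1 = 7
  item 7: 1
  item 14: 8 − 7 = 1
  item 15: 8 − 6 = 2
  item 18: 5
  item 23: 2
Sum = 7 + 1 + 1 + 2 + 5 + 2 = 18
Mean = 18 / 6 = 3.00

3.00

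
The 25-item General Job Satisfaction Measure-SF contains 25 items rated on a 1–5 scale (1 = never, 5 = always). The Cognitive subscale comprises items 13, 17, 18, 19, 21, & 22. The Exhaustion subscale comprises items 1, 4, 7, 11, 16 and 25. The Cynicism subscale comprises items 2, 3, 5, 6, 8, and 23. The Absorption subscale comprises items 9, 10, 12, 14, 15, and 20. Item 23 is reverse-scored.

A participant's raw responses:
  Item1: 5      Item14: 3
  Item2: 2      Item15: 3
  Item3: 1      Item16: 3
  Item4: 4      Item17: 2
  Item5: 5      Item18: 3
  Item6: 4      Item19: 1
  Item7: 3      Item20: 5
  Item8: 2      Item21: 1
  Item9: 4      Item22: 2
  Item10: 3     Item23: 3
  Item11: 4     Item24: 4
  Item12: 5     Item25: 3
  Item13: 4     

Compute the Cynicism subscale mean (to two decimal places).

2.83

Cynicism items: 2, 3, 5, 6, 8, 23.
Of these, item 23 is reverse-scored; on a 1–5 scale, reversed = 6 − raw.
  item 2: 2
  item 3: 1
  item 5: 5
  item 6: 4
  item 8: 2
  item 23: 6 − 3 = 3
Sum = 2 + 1 + 5 + 4 + 2 + 3 = 17
Mean = 17 / 6 = 2.83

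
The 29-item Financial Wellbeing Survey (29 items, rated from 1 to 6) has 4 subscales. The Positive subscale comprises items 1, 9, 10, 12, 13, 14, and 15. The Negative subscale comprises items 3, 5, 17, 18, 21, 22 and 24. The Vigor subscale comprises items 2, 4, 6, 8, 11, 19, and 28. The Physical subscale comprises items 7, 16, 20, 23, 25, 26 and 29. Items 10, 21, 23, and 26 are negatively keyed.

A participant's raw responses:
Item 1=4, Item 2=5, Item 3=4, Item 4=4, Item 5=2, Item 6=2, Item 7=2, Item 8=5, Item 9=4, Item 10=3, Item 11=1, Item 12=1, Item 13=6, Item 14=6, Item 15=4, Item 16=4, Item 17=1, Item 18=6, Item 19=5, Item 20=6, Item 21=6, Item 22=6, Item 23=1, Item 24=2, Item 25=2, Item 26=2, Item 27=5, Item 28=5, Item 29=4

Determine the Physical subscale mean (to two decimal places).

4.14

Physical items: 7, 16, 20, 23, 25, 26, 29.
Of these, items 23 and 26 are negatively keyed; on a 1–6 scale, reversed = 7 − raw.
  item 7: 2
  item 16: 4
  item 20: 6
  item 23: 7 − 1 = 6
  item 25: 2
  item 26: 7 − 2 = 5
  item 29: 4
Sum = 2 + 4 + 6 + 6 + 2 + 5 + 4 = 29
Mean = 29 / 7 = 4.14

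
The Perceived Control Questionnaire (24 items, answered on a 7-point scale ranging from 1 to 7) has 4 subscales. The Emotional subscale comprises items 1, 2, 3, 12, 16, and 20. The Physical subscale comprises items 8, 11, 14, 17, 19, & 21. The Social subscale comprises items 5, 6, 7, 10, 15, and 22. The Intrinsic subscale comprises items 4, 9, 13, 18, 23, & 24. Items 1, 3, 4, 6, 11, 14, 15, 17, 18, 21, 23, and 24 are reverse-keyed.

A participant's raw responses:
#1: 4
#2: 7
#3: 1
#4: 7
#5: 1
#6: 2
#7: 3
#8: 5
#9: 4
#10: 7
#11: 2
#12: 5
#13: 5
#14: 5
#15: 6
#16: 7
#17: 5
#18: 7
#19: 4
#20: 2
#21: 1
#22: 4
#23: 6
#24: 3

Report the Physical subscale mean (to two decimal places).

4.67

Physical items: 8, 11, 14, 17, 19, 21.
Of these, items 11, 14, 17, & 21 are reverse-keyed; on a 1–7 scale, reversed = 8 − raw.
  item 8: 5
  item 11: 8 − 2 = 6
  item 14: 8 − 5 = 3
  item 17: 8 − 5 = 3
  item 19: 4
  item 21: 8 − 1 = 7
Sum = 5 + 6 + 3 + 3 + 4 + 7 = 28
Mean = 28 / 6 = 4.67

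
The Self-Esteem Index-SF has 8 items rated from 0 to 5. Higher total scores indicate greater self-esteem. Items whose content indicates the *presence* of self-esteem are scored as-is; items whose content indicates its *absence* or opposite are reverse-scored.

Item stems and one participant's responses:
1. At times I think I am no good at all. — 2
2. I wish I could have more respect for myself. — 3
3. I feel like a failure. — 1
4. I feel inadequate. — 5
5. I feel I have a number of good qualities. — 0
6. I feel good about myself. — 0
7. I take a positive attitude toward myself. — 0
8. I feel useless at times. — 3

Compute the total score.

Items 1, 2, 3, 4, 8 describe the absence/opposite of self-esteem → reverse-score.
reversed = (0+5) − raw = 5 − raw.
  item 1: 5 − 2 = 3
  item 2: 5 − 3 = 2
  item 3: 5 − 1 = 4
  item 4: 5 − 5 = 0
  item 5: 0
  item 6: 0
  item 7: 0
  item 8: 5 − 3 = 2
Total = 3 + 2 + 4 + 0 + 0 + 0 + 0 + 2 = 11

11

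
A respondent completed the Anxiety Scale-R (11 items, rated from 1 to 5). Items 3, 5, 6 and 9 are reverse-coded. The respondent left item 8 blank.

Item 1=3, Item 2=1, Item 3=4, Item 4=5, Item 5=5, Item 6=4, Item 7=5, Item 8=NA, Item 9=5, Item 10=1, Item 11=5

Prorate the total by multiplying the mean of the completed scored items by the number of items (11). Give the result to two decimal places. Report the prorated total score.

28.60

Reverse-coded (on a 1–5 scale, reversed = 6 − raw):
  item 3: 6 − 4 = 2
  item 5: 6 − 5 = 1
  item 6: 6 − 4 = 2
  item 9: 6 − 5 = 1
Completed scored items (10 of 11): 3, 1, 2, 5, 1, 2, 5, 1, 1, 5; sum = 26.
Person mean = 26 / 10 ≈ 2.6000
Prorated total = (26 / 10) × 11 = 28.60 (to 2 dp)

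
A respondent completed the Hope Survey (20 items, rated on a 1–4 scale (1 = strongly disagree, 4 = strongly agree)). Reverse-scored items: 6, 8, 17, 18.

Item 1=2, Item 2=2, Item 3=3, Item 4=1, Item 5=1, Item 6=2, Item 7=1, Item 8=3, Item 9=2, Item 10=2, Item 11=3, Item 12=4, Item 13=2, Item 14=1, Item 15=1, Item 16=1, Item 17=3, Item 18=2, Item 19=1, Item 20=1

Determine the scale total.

Reversing items 6, 8, 17, & 18 with 5 − raw:
Total = 2 + 2 + 3 + 1 + 1 + (5−2) + 1 + (5−3) + 2 + 2 + 3 + 4 + 2 + 1 + 1 + 1 + (5−3) + (5−2) + 1 + 1
      = 2 + 2 + 3 + 1 + 1 + 3 + 1 + 2 + 2 + 2 + 3 + 4 + 2 + 1 + 1 + 1 + 2 + 3 + 1 + 1 = 38

38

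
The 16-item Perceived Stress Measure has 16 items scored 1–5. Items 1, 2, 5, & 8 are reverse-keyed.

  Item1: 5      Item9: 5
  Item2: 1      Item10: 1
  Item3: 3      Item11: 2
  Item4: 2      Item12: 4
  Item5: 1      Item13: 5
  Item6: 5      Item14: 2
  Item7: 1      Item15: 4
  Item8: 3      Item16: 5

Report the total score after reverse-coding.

53

Reverse-keyed items use 6 − raw:
  item 1: 6 − 5 = 1
  item 2: 6 − 1 = 5
  item 5: 6 − 1 = 5
  item 8: 6 − 3 = 3
Scored items: 1, 5, 3, 2, 5, 5, 1, 3, 5, 1, 2, 4, 5, 2, 4, 5
Total = 1 + 5 + 3 + 2 + 5 + 5 + 1 + 3 + 5 + 1 + 2 + 4 + 5 + 2 + 4 + 5 = 53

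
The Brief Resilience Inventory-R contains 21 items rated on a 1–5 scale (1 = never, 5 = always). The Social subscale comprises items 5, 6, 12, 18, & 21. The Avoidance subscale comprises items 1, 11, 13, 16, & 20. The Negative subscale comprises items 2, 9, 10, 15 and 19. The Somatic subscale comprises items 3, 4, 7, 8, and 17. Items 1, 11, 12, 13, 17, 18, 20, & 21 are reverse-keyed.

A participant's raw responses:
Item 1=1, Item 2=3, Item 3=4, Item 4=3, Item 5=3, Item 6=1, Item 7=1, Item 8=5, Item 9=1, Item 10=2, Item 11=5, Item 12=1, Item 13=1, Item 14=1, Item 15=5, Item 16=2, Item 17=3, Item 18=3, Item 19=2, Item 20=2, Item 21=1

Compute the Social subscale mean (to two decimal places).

3.40

Social items: 5, 6, 12, 18, 21.
Of these, items 12, 18, and 21 are reverse-keyed; reverse-coded value = 6 − response.
  item 5: 3
  item 6: 1
  item 12: 6 − 1 = 5
  item 18: 6 − 3 = 3
  item 21: 6 − 1 = 5
Sum = 3 + 1 + 5 + 3 + 5 = 17
Mean = 17 / 5 = 3.40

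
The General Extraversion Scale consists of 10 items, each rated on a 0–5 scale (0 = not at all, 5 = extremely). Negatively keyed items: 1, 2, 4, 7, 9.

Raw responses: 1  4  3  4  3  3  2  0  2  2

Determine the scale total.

23

Reversing items 1, 2, 4, 7, and 9 with 5 − raw:
Total = (5−1) + (5−4) + 3 + (5−4) + 3 + 3 + (5−2) + 0 + (5−2) + 2
      = 4 + 1 + 3 + 1 + 3 + 3 + 3 + 0 + 3 + 2 = 23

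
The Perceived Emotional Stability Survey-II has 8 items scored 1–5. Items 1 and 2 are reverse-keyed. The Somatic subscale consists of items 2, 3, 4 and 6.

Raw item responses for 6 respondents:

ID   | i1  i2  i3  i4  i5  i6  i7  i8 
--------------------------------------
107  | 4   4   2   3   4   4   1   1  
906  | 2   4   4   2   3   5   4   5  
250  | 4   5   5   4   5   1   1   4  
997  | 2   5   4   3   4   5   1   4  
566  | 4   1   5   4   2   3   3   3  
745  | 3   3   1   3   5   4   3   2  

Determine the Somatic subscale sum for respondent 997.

13

Respondent 997 raw: 2, 5, 4, 3, 4, 5, 1, 4.
Somatic items: 2, 3, 4, 6.
Reverse-coded (reverse-coded value = 6 − response):
  item 2: 6 − 5 = 1
  item 3: 4
  item 4: 3
  item 6: 5
Sum = 1 + 4 + 3 + 5 = 13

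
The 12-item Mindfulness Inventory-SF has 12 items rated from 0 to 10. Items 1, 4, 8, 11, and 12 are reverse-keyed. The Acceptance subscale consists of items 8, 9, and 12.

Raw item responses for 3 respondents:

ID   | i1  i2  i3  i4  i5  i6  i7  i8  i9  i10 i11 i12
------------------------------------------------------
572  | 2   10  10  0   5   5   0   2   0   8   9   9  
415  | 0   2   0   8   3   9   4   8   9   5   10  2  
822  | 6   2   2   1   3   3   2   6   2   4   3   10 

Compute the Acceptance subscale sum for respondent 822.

6

Respondent 822 raw: 6, 2, 2, 1, 3, 3, 2, 6, 2, 4, 3, 10.
Acceptance items: 8, 9, 12.
Reverse-coded (reverse-coded value = 10 − response):
  item 8: 10 − 6 = 4
  item 9: 2
  item 12: 10 − 10 = 0
Sum = 4 + 2 + 0 = 6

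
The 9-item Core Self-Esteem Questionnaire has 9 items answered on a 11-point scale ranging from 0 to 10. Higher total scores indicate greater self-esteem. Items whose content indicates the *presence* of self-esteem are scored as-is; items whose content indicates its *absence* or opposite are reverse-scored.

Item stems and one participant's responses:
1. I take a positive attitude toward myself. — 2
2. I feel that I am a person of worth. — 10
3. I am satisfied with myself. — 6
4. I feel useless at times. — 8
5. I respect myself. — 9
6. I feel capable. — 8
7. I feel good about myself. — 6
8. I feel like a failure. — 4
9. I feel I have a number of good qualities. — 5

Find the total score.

54

Items 4, 8 describe the absence/opposite of self-esteem → reverse-score.
reverse-coded value = 10 − response.
  item 1: 2
  item 2: 10
  item 3: 6
  item 4: 10 − 8 = 2
  item 5: 9
  item 6: 8
  item 7: 6
  item 8: 10 − 4 = 6
  item 9: 5
Total = 2 + 10 + 6 + 2 + 9 + 8 + 6 + 6 + 5 = 54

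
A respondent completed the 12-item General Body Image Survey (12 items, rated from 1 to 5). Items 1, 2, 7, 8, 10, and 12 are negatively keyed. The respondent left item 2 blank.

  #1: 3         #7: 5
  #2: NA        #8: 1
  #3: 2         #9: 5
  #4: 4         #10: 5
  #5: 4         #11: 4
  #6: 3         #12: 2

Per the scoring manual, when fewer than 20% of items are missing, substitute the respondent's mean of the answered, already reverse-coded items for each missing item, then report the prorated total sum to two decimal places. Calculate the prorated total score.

Reverse-coded (reversed = (1+5) − raw = 6 − raw):
  item 1: 6 − 3 = 3
  item 7: 6 − 5 = 1
  item 8: 6 − 1 = 5
  item 10: 6 − 5 = 1
  item 12: 6 − 2 = 4
Completed scored items (11 of 12): 3, 2, 4, 4, 3, 1, 5, 5, 1, 4, 4; sum = 36.
Person mean = 36 / 11 ≈ 3.2727
Prorated total = (36 / 11) × 12 = 39.27 (to 2 dp)

39.27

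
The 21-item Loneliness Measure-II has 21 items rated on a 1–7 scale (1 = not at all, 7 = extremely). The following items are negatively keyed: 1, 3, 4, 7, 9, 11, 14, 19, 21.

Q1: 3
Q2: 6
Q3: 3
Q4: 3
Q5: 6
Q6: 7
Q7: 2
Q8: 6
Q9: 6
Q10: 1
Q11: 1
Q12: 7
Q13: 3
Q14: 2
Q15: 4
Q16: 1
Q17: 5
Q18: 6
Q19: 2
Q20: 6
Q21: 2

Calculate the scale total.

Negatively keyed items use 8 − raw:
  item 1: 8 − 3 = 5
  item 3: 8 − 3 = 5
  item 4: 8 − 3 = 5
  item 7: 8 − 2 = 6
  item 9: 8 − 6 = 2
  item 11: 8 − 1 = 7
  item 14: 8 − 2 = 6
  item 19: 8 − 2 = 6
  item 21: 8 − 2 = 6
After reverse-coding: 5, 6, 5, 5, 6, 7, 6, 6, 2, 1, 7, 7, 3, 6, 4, 1, 5, 6, 6, 6, 6
Total = 5 + 6 + 5 + 5 + 6 + 7 + 6 + 6 + 2 + 1 + 7 + 7 + 3 + 6 + 4 + 1 + 5 + 6 + 6 + 6 + 6 = 106

106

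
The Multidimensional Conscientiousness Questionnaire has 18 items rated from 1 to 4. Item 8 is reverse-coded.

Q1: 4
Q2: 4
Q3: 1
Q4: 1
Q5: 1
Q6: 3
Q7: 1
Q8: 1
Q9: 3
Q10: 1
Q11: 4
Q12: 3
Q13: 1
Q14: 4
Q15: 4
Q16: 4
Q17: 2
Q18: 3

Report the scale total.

Reversing item 8 with 5 − raw:
Total = 4 + 4 + 1 + 1 + 1 + 3 + 1 + (5−1) + 3 + 1 + 4 + 3 + 1 + 4 + 4 + 4 + 2 + 3
      = 4 + 4 + 1 + 1 + 1 + 3 + 1 + 4 + 3 + 1 + 4 + 3 + 1 + 4 + 4 + 4 + 2 + 3 = 48

48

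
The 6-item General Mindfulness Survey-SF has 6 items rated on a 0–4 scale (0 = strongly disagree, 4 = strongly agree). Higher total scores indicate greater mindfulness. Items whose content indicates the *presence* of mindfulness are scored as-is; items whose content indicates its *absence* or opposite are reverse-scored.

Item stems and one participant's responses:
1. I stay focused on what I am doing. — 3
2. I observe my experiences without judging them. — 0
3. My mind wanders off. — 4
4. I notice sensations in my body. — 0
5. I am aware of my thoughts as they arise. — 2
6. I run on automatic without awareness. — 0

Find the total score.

Items 3, 6 describe the absence/opposite of mindfulness → reverse-score.
on a 0–4 scale, reversed = 4 − raw.
  item 1: 3
  item 2: 0
  item 3: 4 − 4 = 0
  item 4: 0
  item 5: 2
  item 6: 4 − 0 = 4
Total = 3 + 0 + 0 + 0 + 2 + 4 = 9

9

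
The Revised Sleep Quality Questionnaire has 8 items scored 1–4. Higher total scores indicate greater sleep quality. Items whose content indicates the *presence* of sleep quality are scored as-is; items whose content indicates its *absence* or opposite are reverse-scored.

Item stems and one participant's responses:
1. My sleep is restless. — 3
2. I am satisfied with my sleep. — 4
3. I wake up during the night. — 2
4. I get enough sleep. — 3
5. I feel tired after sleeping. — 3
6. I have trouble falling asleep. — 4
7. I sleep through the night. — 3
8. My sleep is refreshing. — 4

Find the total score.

Items 1, 3, 5, 6 describe the absence/opposite of sleep quality → reverse-score.
on a 1–4 scale, reversed = 5 − raw.
  item 1: 5 − 3 = 2
  item 2: 4
  item 3: 5 − 2 = 3
  item 4: 3
  item 5: 5 − 3 = 2
  item 6: 5 − 4 = 1
  item 7: 3
  item 8: 4
Total = 2 + 4 + 3 + 3 + 2 + 1 + 3 + 4 = 22

22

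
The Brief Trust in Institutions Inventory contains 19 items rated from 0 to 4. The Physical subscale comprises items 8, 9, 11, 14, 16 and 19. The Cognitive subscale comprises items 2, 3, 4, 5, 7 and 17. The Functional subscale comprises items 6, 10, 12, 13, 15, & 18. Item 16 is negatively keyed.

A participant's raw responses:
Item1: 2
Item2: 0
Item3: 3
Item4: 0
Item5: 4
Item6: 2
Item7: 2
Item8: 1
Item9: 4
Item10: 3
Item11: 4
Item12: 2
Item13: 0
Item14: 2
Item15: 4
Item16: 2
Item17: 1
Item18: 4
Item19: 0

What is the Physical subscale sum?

Physical items: 8, 9, 11, 14, 16, 19.
Of these, item 16 is negatively keyed; on a 0–4 scale, reversed = 4 − raw.
  item 8: 1
  item 9: 4
  item 11: 4
  item 14: 2
  item 16: 4 − 2 = 2
  item 19: 0
Sum = 1 + 4 + 4 + 2 + 2 + 0 = 13

13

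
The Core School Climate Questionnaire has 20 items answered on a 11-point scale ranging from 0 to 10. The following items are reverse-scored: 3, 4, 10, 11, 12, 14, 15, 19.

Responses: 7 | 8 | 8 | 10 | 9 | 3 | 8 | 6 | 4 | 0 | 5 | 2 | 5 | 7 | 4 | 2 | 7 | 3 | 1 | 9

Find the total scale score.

114

Reverse-coded items (reverse-coded value = 10 − response):
  item 3: 10 − 8 = 2
  item 4: 10 − 10 = 0
  item 10: 10 − 0 = 10
  item 11: 10 − 5 = 5
  item 12: 10 − 2 = 8
  item 14: 10 − 7 = 3
  item 15: 10 − 4 = 6
  item 19: 10 − 1 = 9
Scored items: 7, 8, 2, 0, 9, 3, 8, 6, 4, 10, 5, 8, 5, 3, 6, 2, 7, 3, 9, 9
Total = 7 + 8 + 2 + 0 + 9 + 3 + 8 + 6 + 4 + 10 + 5 + 8 + 5 + 3 + 6 + 2 + 7 + 3 + 9 + 9 = 114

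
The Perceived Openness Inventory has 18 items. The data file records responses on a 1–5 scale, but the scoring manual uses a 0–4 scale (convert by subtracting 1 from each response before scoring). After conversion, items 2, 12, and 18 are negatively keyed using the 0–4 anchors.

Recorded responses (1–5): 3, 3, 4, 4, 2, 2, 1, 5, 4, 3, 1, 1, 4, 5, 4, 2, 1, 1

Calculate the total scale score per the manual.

Convert to 0–4: 2, 2, 3, 3, 1, 1, 0, 4, 3, 2, 0, 0, 3, 4, 3, 1, 0, 0
Reverse-coded (on a 0–4 scale, reversed = 4 − raw):
  item 2: 4 − 2 = 2
  item 12: 4 − 0 = 4
  item 18: 4 − 0 = 4
Scored: 2, 2, 3, 3, 1, 1, 0, 4, 3, 2, 0, 4, 3, 4, 3, 1, 0, 4
Total = 40

40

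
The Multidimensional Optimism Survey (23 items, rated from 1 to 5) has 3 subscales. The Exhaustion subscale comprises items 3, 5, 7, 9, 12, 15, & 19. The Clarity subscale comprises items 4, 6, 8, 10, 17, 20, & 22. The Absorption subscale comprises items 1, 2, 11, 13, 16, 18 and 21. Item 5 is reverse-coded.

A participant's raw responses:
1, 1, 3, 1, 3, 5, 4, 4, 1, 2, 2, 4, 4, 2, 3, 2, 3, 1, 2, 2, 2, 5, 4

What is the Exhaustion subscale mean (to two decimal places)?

Exhaustion items: 3, 5, 7, 9, 12, 15, 19.
Of these, item 5 is reverse-coded; reversed = (1+5) − raw = 6 − raw.
  item 3: 3
  item 5: 6 − 3 = 3
  item 7: 4
  item 9: 1
  item 12: 4
  item 15: 3
  item 19: 2
Sum = 3 + 3 + 4 + 1 + 4 + 3 + 2 = 20
Mean = 20 / 7 = 2.86

2.86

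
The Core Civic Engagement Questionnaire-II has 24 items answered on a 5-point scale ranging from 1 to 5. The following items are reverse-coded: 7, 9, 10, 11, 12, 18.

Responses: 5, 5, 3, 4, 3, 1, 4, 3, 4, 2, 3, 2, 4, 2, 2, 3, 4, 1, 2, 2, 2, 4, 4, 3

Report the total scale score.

Reversing items 7, 9, 10, 11, 12, & 18 with 6 − raw:
Total = 5 + 5 + 3 + 4 + 3 + 1 + (6−4) + 3 + (6−4) + (6−2) + (6−3) + (6−2) + 4 + 2 + 2 + 3 + 4 + (6−1) + 2 + 2 + 2 + 4 + 4 + 3
      = 5 + 5 + 3 + 4 + 3 + 1 + 2 + 3 + 2 + 4 + 3 + 4 + 4 + 2 + 2 + 3 + 4 + 5 + 2 + 2 + 2 + 4 + 4 + 3 = 76

76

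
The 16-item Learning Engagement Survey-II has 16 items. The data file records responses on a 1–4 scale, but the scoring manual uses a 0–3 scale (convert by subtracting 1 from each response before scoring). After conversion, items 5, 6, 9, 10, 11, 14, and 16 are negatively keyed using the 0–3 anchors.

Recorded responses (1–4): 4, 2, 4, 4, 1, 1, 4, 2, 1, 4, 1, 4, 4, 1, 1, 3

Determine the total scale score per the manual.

36

Convert to 0–3: 3, 1, 3, 3, 0, 0, 3, 1, 0, 3, 0, 3, 3, 0, 0, 2
Reverse-coded (on a 0–3 scale, reversed = 3 − raw):
  item 5: 3 − 0 = 3
  item 6: 3 − 0 = 3
  item 9: 3 − 0 = 3
  item 10: 3 − 3 = 0
  item 11: 3 − 0 = 3
  item 14: 3 − 0 = 3
  item 16: 3 − 2 = 1
Scored: 3, 1, 3, 3, 3, 3, 3, 1, 3, 0, 3, 3, 3, 3, 0, 1
Total = 36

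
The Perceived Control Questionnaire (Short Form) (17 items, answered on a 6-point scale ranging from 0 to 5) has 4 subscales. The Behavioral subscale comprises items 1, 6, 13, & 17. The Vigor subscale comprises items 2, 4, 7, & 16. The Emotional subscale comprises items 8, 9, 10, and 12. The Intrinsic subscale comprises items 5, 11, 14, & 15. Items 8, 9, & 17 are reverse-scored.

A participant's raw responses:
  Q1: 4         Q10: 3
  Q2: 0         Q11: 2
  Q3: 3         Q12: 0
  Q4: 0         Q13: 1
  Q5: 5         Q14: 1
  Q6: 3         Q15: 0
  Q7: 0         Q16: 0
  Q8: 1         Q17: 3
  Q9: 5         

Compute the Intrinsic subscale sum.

Intrinsic items: 5, 11, 14, 15.
  item 5: 5
  item 11: 2
  item 14: 1
  item 15: 0
Sum = 5 + 2 + 1 + 0 = 8

8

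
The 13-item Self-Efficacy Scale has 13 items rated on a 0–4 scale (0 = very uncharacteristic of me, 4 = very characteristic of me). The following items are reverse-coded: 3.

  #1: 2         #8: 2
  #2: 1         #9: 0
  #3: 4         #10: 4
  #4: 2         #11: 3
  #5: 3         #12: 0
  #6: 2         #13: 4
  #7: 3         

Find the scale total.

Reversing item 3 with 4 − raw:
Total = 2 + 1 + (4−4) + 2 + 3 + 2 + 3 + 2 + 0 + 4 + 3 + 0 + 4
      = 2 + 1 + 0 + 2 + 3 + 2 + 3 + 2 + 0 + 4 + 3 + 0 + 4 = 26

26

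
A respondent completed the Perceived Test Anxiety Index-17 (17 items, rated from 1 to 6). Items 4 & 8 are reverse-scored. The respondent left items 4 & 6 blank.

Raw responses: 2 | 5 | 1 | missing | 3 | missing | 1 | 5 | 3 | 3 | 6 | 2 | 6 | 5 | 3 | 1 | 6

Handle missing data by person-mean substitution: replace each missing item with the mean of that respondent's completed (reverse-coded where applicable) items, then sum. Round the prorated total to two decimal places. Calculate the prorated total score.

55.53

Reverse-coded (reversed = (1+6) − raw = 7 − raw):
  item 8: 7 − 5 = 2
Completed scored items (15 of 17): 2, 5, 1, 3, 1, 2, 3, 3, 6, 2, 6, 5, 3, 1, 6; sum = 49.
Person mean = 49 / 15 ≈ 3.2667
Prorated total = (49 / 15) × 17 = 55.53 (to 2 dp)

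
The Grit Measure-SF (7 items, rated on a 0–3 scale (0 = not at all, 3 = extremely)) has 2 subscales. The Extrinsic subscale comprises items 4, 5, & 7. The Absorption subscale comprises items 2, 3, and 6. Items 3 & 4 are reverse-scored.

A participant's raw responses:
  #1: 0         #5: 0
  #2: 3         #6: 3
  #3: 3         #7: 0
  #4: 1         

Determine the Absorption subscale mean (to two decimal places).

Absorption items: 2, 3, 6.
Of these, item 3 is reverse-scored; reversed = (0+3) − raw = 3 − raw.
  item 2: 3
  item 3: 3 − 3 = 0
  item 6: 3
Sum = 3 + 0 + 3 = 6
Mean = 6 / 3 = 2.00

2.00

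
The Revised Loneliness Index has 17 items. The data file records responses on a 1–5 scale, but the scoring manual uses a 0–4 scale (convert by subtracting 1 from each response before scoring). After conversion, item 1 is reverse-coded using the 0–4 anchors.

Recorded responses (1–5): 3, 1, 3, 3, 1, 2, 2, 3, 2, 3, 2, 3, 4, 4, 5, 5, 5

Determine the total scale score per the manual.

Convert to 0–4: 2, 0, 2, 2, 0, 1, 1, 2, 1, 2, 1, 2, 3, 3, 4, 4, 4
Reverse-coded (on a 0–4 scale, reversed = 4 − raw):
  item 1: 4 − 2 = 2
Scored: 2, 0, 2, 2, 0, 1, 1, 2, 1, 2, 1, 2, 3, 3, 4, 4, 4
Total = 34

34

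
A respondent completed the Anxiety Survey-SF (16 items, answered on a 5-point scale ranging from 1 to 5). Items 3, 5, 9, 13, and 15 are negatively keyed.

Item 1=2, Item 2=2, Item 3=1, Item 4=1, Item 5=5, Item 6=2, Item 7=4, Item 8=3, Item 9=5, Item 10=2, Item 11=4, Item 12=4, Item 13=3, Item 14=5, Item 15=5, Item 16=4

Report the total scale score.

44

Apply reverse scoring (reversed = (1+5) − raw = 6 − raw):
  item 3: 6 − 1 = 5
  item 5: 6 − 5 = 1
  item 9: 6 − 5 = 1
  item 13: 6 − 3 = 3
  item 15: 6 − 5 = 1
After reverse-coding: 2, 2, 5, 1, 1, 2, 4, 3, 1, 2, 4, 4, 3, 5, 1, 4
Total = 2 + 2 + 5 + 1 + 1 + 2 + 4 + 3 + 1 + 2 + 4 + 4 + 3 + 5 + 1 + 4 = 44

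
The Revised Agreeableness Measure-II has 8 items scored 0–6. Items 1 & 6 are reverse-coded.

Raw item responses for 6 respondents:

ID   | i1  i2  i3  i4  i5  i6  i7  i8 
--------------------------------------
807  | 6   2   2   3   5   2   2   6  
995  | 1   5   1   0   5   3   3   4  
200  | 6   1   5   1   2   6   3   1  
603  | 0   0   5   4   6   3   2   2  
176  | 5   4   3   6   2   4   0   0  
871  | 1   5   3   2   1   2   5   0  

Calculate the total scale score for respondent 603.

28

Respondent 603 raw: 0, 0, 5, 4, 6, 3, 2, 2.
Reverse-coded (reverse-coded value = 6 − response):
  item 1: 6 − 0 = 6
  item 2: 0
  item 3: 5
  item 4: 4
  item 5: 6
  item 6: 6 − 3 = 3
  item 7: 2
  item 8: 2
Sum = 6 + 0 + 5 + 4 + 6 + 3 + 2 + 2 = 28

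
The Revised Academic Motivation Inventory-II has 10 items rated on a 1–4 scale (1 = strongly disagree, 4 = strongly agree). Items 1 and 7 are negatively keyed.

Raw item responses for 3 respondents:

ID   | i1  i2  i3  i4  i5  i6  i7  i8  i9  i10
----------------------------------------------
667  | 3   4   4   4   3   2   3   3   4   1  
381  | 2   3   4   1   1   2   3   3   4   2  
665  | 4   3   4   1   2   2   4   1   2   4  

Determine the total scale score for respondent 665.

21

Respondent 665 raw: 4, 3, 4, 1, 2, 2, 4, 1, 2, 4.
Reverse-coded (on a 1–4 scale, reversed = 5 − raw):
  item 1: 5 − 4 = 1
  item 2: 3
  item 3: 4
  item 4: 1
  item 5: 2
  item 6: 2
  item 7: 5 − 4 = 1
  item 8: 1
  item 9: 2
  item 10: 4
Sum = 1 + 3 + 4 + 1 + 2 + 2 + 1 + 1 + 2 + 4 = 21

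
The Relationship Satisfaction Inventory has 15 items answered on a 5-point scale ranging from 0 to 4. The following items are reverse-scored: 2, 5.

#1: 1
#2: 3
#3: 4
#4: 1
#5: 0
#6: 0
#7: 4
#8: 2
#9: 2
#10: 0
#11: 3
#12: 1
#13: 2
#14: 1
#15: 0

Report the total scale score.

Reverse-scored items use 4 − raw:
  item 2: 4 − 3 = 1
  item 5: 4 − 0 = 4
Scored responses: 1, 1, 4, 1, 4, 0, 4, 2, 2, 0, 3, 1, 2, 1, 0
Total = 1 + 1 + 4 + 1 + 4 + 0 + 4 + 2 + 2 + 0 + 3 + 1 + 2 + 1 + 0 = 26

26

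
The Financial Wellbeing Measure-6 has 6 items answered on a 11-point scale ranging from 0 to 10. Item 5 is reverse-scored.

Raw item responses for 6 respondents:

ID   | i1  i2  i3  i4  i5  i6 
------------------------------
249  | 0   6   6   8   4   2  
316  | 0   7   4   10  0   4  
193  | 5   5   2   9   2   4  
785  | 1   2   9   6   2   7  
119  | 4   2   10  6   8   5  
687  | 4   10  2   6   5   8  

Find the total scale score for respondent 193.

33

Respondent 193 raw: 5, 5, 2, 9, 2, 4.
Reverse-coded (reversed = (0+10) − raw = 10 − raw):
  item 1: 5
  item 2: 5
  item 3: 2
  item 4: 9
  item 5: 10 − 2 = 8
  item 6: 4
Sum = 5 + 5 + 2 + 9 + 8 + 4 = 33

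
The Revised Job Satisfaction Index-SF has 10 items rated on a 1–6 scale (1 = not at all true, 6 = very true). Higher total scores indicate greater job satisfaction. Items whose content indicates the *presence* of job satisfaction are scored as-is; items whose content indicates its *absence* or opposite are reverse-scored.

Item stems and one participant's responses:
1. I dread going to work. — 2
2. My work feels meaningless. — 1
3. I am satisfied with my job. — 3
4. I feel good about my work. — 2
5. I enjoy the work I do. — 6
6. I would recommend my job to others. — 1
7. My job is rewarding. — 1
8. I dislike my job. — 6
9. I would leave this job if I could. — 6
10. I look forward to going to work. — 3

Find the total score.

29

Items 1, 2, 8, 9 describe the absence/opposite of job satisfaction → reverse-score.
reverse-coded value = 7 − response.
  item 1: 7 − 2 = 5
  item 2: 7 − 1 = 6
  item 3: 3
  item 4: 2
  item 5: 6
  item 6: 1
  item 7: 1
  item 8: 7 − 6 = 1
  item 9: 7 − 6 = 1
  item 10: 3
Total = 5 + 6 + 3 + 2 + 6 + 1 + 1 + 1 + 1 + 3 = 29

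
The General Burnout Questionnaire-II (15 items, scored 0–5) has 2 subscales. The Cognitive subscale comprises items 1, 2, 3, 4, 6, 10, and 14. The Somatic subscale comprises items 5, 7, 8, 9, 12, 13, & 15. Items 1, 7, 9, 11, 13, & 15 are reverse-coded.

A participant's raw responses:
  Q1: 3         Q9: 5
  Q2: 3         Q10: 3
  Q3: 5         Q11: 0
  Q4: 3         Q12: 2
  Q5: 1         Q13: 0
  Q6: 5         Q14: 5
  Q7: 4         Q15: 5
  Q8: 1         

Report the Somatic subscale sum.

Somatic items: 5, 7, 8, 9, 12, 13, 15.
Of these, items 7, 9, 13, and 15 are reverse-coded; on a 0–5 scale, reversed = 5 − raw.
  item 5: 1
  item 7: 5 − 4 = 1
  item 8: 1
  item 9: 5 − 5 = 0
  item 12: 2
  item 13: 5 − 0 = 5
  item 15: 5 − 5 = 0
Sum = 1 + 1 + 1 + 0 + 2 + 5 + 0 = 10

10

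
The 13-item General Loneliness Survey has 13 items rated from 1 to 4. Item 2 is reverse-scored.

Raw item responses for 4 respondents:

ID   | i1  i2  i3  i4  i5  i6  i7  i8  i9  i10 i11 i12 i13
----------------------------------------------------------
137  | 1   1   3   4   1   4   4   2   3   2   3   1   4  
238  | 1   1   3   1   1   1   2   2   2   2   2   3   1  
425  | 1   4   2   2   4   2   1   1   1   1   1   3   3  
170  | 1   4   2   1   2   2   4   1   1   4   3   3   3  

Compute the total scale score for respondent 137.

36

Respondent 137 raw: 1, 1, 3, 4, 1, 4, 4, 2, 3, 2, 3, 1, 4.
Reverse-coded (reverse-coded value = 5 − response):
  item 1: 1
  item 2: 5 − 1 = 4
  item 3: 3
  item 4: 4
  item 5: 1
  item 6: 4
  item 7: 4
  item 8: 2
  item 9: 3
  item 10: 2
  item 11: 3
  item 12: 1
  item 13: 4
Sum = 1 + 4 + 3 + 4 + 1 + 4 + 4 + 2 + 3 + 2 + 3 + 1 + 4 = 36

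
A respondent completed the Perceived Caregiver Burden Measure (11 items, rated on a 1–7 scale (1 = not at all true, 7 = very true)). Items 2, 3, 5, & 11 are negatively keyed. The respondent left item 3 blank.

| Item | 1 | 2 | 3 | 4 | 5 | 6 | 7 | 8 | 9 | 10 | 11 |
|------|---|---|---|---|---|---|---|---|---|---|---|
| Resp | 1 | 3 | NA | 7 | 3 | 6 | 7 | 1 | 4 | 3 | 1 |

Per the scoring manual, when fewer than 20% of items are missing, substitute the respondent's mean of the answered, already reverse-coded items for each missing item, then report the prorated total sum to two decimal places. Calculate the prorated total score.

50.60

Reverse-coded (on a 1–7 scale, reversed = 8 − raw):
  item 2: 8 − 3 = 5
  item 5: 8 − 3 = 5
  item 11: 8 − 1 = 7
Completed scored items (10 of 11): 1, 5, 7, 5, 6, 7, 1, 4, 3, 7; sum = 46.
Person mean = 46 / 10 ≈ 4.6000
Prorated total = (46 / 10) × 11 = 50.60 (to 2 dp)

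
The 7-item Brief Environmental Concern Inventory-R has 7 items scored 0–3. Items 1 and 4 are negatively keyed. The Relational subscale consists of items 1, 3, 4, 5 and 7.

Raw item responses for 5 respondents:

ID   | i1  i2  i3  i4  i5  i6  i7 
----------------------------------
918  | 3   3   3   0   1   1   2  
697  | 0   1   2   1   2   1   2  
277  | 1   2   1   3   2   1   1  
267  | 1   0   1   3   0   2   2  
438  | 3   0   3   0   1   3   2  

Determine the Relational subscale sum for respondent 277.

Respondent 277 raw: 1, 2, 1, 3, 2, 1, 1.
Relational items: 1, 3, 4, 5, 7.
Reverse-coded (reverse-coded value = 3 − response):
  item 1: 3 − 1 = 2
  item 3: 1
  item 4: 3 − 3 = 0
  item 5: 2
  item 7: 1
Sum = 2 + 1 + 0 + 2 + 1 = 6

6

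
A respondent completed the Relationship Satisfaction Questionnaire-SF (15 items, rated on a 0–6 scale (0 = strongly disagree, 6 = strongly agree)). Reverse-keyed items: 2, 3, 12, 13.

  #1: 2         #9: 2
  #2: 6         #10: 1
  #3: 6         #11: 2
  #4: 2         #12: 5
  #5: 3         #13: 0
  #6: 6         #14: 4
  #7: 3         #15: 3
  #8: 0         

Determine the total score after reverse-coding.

35

Apply reverse scoring (on a 0–6 scale, reversed = 6 − raw):
  item 2: 6 − 6 = 0
  item 3: 6 − 6 = 0
  item 12: 6 − 5 = 1
  item 13: 6 − 0 = 6
Scored responses: 2, 0, 0, 2, 3, 6, 3, 0, 2, 1, 2, 1, 6, 4, 3
Total = 2 + 0 + 0 + 2 + 3 + 6 + 3 + 0 + 2 + 1 + 2 + 1 + 6 + 4 + 3 = 35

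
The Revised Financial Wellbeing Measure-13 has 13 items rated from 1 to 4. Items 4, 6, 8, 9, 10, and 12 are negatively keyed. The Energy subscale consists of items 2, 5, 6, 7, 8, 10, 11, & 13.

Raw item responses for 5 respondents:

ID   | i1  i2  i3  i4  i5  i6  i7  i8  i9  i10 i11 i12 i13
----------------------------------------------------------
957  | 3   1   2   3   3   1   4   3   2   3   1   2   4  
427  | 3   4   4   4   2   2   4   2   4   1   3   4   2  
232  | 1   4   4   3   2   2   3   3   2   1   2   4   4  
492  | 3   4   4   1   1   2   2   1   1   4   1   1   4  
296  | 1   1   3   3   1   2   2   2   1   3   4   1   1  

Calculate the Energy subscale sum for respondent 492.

Respondent 492 raw: 3, 4, 4, 1, 1, 2, 2, 1, 1, 4, 1, 1, 4.
Energy items: 2, 5, 6, 7, 8, 10, 11, 13.
Reverse-coded (reverse-coded value = 5 − response):
  item 2: 4
  item 5: 1
  item 6: 5 − 2 = 3
  item 7: 2
  item 8: 5 − 1 = 4
  item 10: 5 − 4 = 1
  item 11: 1
  item 13: 4
Sum = 4 + 1 + 3 + 2 + 4 + 1 + 1 + 4 = 20

20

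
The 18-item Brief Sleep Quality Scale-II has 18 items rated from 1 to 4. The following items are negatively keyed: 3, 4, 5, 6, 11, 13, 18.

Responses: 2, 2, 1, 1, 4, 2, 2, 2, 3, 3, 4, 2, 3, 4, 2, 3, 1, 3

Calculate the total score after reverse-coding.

43

Reverse-coded items (reverse-coded value = 5 − response):
  item 3: 5 − 1 = 4
  item 4: 5 − 1 = 4
  item 5: 5 − 4 = 1
  item 6: 5 − 2 = 3
  item 11: 5 − 4 = 1
  item 13: 5 − 3 = 2
  item 18: 5 − 3 = 2
Scored items: 2, 2, 4, 4, 1, 3, 2, 2, 3, 3, 1, 2, 2, 4, 2, 3, 1, 2
Total = 2 + 2 + 4 + 4 + 1 + 3 + 2 + 2 + 3 + 3 + 1 + 2 + 2 + 4 + 2 + 3 + 1 + 2 = 43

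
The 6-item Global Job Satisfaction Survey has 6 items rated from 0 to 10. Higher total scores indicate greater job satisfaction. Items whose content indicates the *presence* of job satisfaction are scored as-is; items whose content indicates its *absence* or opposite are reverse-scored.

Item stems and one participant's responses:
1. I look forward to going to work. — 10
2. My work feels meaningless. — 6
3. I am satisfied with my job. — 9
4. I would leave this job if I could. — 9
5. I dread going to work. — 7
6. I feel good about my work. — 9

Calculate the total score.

36

Items 2, 4, 5 describe the absence/opposite of job satisfaction → reverse-score.
reversed = (0+10) − raw = 10 − raw.
  item 1: 10
  item 2: 10 − 6 = 4
  item 3: 9
  item 4: 10 − 9 = 1
  item 5: 10 − 7 = 3
  item 6: 9
Total = 10 + 4 + 9 + 1 + 3 + 9 = 36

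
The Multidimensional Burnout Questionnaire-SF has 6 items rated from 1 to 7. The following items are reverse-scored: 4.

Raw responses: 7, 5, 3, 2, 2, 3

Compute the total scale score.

26

Reverse-coded items (reversed = (1+7) − raw = 8 − raw):
  item 4: 8 − 2 = 6
After reverse-coding: 7, 5, 3, 6, 2, 3
Total = 7 + 5 + 3 + 6 + 2 + 3 = 26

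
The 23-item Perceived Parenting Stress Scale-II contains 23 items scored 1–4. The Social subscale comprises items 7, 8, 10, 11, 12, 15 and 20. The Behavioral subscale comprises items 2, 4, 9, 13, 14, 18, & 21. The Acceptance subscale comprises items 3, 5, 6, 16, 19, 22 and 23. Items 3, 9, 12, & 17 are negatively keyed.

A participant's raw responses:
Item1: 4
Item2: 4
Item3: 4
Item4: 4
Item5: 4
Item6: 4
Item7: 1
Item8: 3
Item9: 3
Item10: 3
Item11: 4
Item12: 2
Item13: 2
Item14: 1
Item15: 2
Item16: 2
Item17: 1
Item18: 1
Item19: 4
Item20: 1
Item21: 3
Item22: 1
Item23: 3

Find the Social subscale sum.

17

Social items: 7, 8, 10, 11, 12, 15, 20.
Of these, item 12 is negatively keyed; reversed = (1+4) − raw = 5 − raw.
  item 7: 1
  item 8: 3
  item 10: 3
  item 11: 4
  item 12: 5 − 2 = 3
  item 15: 2
  item 20: 1
Sum = 1 + 3 + 3 + 4 + 3 + 2 + 1 = 17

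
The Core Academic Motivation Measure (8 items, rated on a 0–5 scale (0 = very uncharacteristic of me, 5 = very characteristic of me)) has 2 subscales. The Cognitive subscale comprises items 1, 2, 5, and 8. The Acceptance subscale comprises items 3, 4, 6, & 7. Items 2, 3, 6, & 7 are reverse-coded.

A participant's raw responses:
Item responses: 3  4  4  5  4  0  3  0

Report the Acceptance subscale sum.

13

Acceptance items: 3, 4, 6, 7.
Of these, items 3, 6, & 7 are reverse-coded; reverse-coded value = 5 − response.
  item 3: 5 − 4 = 1
  item 4: 5
  item 6: 5 − 0 = 5
  item 7: 5 − 3 = 2
Sum = 1 + 5 + 5 + 2 = 13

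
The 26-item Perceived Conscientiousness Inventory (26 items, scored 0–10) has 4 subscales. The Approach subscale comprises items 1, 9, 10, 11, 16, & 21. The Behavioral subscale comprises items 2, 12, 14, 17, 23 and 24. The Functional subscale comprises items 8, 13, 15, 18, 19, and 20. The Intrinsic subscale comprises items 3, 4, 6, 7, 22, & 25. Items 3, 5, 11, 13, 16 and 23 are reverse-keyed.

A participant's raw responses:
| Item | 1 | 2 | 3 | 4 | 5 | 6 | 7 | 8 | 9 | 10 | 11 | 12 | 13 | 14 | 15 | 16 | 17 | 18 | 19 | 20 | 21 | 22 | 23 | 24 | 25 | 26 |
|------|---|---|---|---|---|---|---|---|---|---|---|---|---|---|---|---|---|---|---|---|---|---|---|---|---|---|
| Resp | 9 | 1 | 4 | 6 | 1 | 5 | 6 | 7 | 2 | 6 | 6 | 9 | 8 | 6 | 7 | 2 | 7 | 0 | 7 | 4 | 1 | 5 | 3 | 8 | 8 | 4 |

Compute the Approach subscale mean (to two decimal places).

Approach items: 1, 9, 10, 11, 16, 21.
Of these, items 11 and 16 are reverse-keyed; reverse-coded value = 10 − response.
  item 1: 9
  item 9: 2
  item 10: 6
  item 11: 10 − 6 = 4
  item 16: 10 − 2 = 8
  item 21: 1
Sum = 9 + 2 + 6 + 4 + 8 + 1 = 30
Mean = 30 / 6 = 5.00

5.00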